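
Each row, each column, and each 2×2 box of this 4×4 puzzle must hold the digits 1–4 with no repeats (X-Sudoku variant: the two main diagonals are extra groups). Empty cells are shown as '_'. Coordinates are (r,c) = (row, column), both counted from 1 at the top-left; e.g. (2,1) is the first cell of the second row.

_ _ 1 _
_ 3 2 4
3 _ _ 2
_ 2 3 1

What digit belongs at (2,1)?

(1,2) = 4: row 1 has {1}; col 2 has {2,3}; box has {3} → only 4 remains.
(1,4) = 3: row 1 has {1,4}; col 4 has {1,2,4}; box has {1,2,4}; anti-diagonal has {2} → only 3 remains.
(2,1) = 1: row 2 has {2,3,4}; col 1 has {3}; box has {3,4} → only 1 remains.

1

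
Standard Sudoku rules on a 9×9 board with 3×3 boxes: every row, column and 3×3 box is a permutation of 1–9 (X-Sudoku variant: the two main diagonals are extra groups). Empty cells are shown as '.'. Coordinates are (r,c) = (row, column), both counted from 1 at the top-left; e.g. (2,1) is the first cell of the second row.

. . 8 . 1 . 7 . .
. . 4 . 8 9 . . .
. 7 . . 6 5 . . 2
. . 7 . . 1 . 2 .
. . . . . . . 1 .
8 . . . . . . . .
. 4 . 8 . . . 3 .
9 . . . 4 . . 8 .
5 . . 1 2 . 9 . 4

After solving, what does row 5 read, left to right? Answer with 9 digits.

(2,8) = 6: row 2 has {4,8,9}; col 8 has {1,2,3,8}; box has {2,7}; anti-diagonal has {1,5} → only 6 remains.
(7,3) = 2: row 7 has {3,4,8}; col 3 has {4,7,8}; box has {4,5,9}; anti-diagonal has {1,5,6} → only 2 remains.
(8,2) = 3: row 8 has {4,8,9}; col 2 has {4,7}; box has {2,4,5,9}; anti-diagonal has {1,2,5,6} → only 3 remains.
(9,3) = 6: row 9 has {1,2,4,5,9}; col 3 has {2,4,7,8}; box has {2,3,4,5,9} → only 6 remains.
(9,8) = 7: row 9 has {1,2,4,5,6,9}; col 8 has {1,2,3,6,8}; box has {3,4,8,9} → only 7 remains.
(1,9) = 9: row 1 has {1,7,8}; col 9 has {2,4}; box has {2,6,7}; anti-diagonal has {1,2,3,5,6} → only 9 remains.
(3,8) = 4: row 3 has {2,5,6,7}; col 8 has {1,2,3,6,7,8}; box has {2,6,7,9} → only 4 remains.
(5,5) = 7: row 5 has {1}; col 5 has {1,2,4,6,8}; box has {1}; main diagonal has {4,8}; anti-diagonal has {1,2,3,5,6,9} → only 7 remains.
(6,4) = 4: row 6 has {8}; col 4 has {1,8}; box has {1,7}; anti-diagonal has {1,2,3,5,6,7,9} → only 4 remains.
(8,3) = 1: row 8 has {3,4,8,9}; col 3 has {2,4,6,7,8}; box has {2,3,4,5,6,9} → only 1 remains.
(9,2) = 8: row 9 has {1,2,4,5,6,7,9}; col 2 has {3,4,7}; box has {1,2,3,4,5,6,9} → only 8 remains.
(9,6) = 3: row 9 has {1,2,4,5,6,7,8,9}; col 6 has {1,5,9}; box has {1,2,4,8} → only 3 remains.
(1,8) = 5: row 1 has {1,7,8,9}; col 8 has {1,2,3,4,6,7,8}; box has {2,4,6,7,9} → only 5 remains.
(3,4) = 3: row 3 has {2,4,5,6,7}; col 4 has {1,4,8}; box has {1,5,6,8,9} → only 3 remains.
(3,7) = 8: row 3 has {2,3,4,5,6,7}; col 7 has {7,9}; box has {2,4,5,6,7,9}; anti-diagonal has {1,2,3,4,5,6,7,9} → only 8 remains.
(6,8) = 9: row 6 has {4,8}; col 8 has {1,2,3,4,5,6,7,8}; box has {1,2} → only 9 remains.
(7,1) = 7: row 7 has {2,3,4,8}; col 1 has {5,8,9}; box has {1,2,3,4,5,6,8,9} → only 7 remains.
(7,6) = 6: row 7 has {2,3,4,7,8}; col 6 has {1,3,5,9}; box has {1,2,3,4,8} → only 6 remains.
(8,6) = 7: row 8 has {1,3,4,8,9}; col 6 has {1,3,5,6,9}; box has {1,2,3,4,6,8} → only 7 remains.
(1,4) = 2: row 1 has {1,5,7,8,9}; col 4 has {1,3,4,8}; box has {1,3,5,6,8,9} → only 2 remains.
(1,6) = 4: row 1 has {1,2,5,7,8,9}; col 6 has {1,3,5,6,7,9}; box has {1,2,3,5,6,8,9} → only 4 remains.
(2,4) = 7: row 2 has {4,6,8,9}; col 4 has {1,2,3,4,8}; box has {1,2,3,4,5,6,8,9} → only 7 remains.
(3,1) = 1: row 3 has {2,3,4,5,6,7,8}; col 1 has {5,7,8,9}; box has {4,7,8} → only 1 remains.
(3,3) = 9: row 3 has {1,2,3,4,5,6,7,8}; col 3 has {1,2,4,6,7,8}; box has {1,4,7,8}; main diagonal has {4,7,8} → only 9 remains.
(6,6) = 2: row 6 has {4,8,9}; col 6 has {1,3,4,5,6,7,9}; box has {1,4,7}; main diagonal has {4,7,8,9} → only 2 remains.
(8,4) = 5: row 8 has {1,3,4,7,8,9}; col 4 has {1,2,3,4,7,8}; box has {1,2,3,4,6,7,8} → only 5 remains.
(8,9) = 6: row 8 has {1,3,4,5,7,8,9}; col 9 has {2,4,9}; box has {3,4,7,8,9} → only 6 remains.
(1,2) = 6: row 1 has {1,2,4,5,7,8,9}; col 2 has {3,4,7,8}; box has {1,4,7,8,9} → only 6 remains.
(2,2) = 5: row 2 has {4,6,7,8,9}; col 2 has {3,4,6,7,8}; box has {1,4,6,7,8,9}; main diagonal has {2,4,7,8,9} → only 5 remains.
(4,2) = 9: row 4 has {1,2,7}; col 2 has {3,4,5,6,7,8}; box has {7,8} → only 9 remains.
(4,4) = 6: row 4 has {1,2,7,9}; col 4 has {1,2,3,4,5,7,8}; box has {1,2,4,7}; main diagonal has {2,4,5,7,8,9} → only 6 remains.
(5,2) = 2: row 5 has {1,7}; col 2 has {3,4,5,6,7,8,9}; box has {7,8,9} → only 2 remains.
(5,4) = 9: row 5 has {1,2,7}; col 4 has {1,2,3,4,5,6,7,8}; box has {1,2,4,6,7} → only 9 remains.
(5,6) = 8: row 5 has {1,2,7,9}; col 6 has {1,2,3,4,5,6,7,9}; box has {1,2,4,6,7,9} → only 8 remains.
(6,2) = 1: row 6 has {2,4,8,9}; col 2 has {2,3,4,5,6,7,8,9}; box has {2,7,8,9} → only 1 remains.
(7,5) = 9: row 7 has {2,3,4,6,7,8}; col 5 has {1,2,4,6,7,8}; box has {1,2,3,4,5,6,7,8} → only 9 remains.
(7,7) = 1: row 7 has {2,3,4,6,7,8,9}; col 7 has {7,8,9}; box has {3,4,6,7,8,9}; main diagonal has {2,4,5,6,7,8,9} → only 1 remains.
(7,9) = 5: row 7 has {1,2,3,4,6,7,8,9}; col 9 has {2,4,6,9}; box has {1,3,4,6,7,8,9} → only 5 remains.
(8,7) = 2: row 8 has {1,3,4,5,6,7,8,9}; col 7 has {1,7,8,9}; box has {1,3,4,5,6,7,8,9} → only 2 remains.
(1,1) = 3: row 1 has {1,2,4,5,6,7,8,9}; col 1 has {1,5,7,8,9}; box has {1,4,5,6,7,8,9}; main diagonal has {1,2,4,5,6,7,8,9} → only 3 remains.
(2,1) = 2: row 2 has {4,5,6,7,8,9}; col 1 has {1,3,5,7,8,9}; box has {1,3,4,5,6,7,8,9} → only 2 remains.
(2,7) = 3: row 2 has {2,4,5,6,7,8,9}; col 7 has {1,2,7,8,9}; box has {2,4,5,6,7,8,9} → only 3 remains.
(2,9) = 1: row 2 has {2,3,4,5,6,7,8,9}; col 9 has {2,4,5,6,9}; box has {2,3,4,5,6,7,8,9} → only 1 remains.
(4,1) = 4: row 4 has {1,2,6,7,9}; col 1 has {1,2,3,5,7,8,9}; box has {1,2,7,8,9} → only 4 remains.
(4,7) = 5: row 4 has {1,2,4,6,7,9}; col 7 has {1,2,3,7,8,9}; box has {1,2,9} → only 5 remains.
(5,1) = 6: row 5 has {1,2,7,8,9}; col 1 has {1,2,3,4,5,7,8,9}; box has {1,2,4,7,8,9} → only 6 remains.
(5,7) = 4: row 5 has {1,2,6,7,8,9}; col 7 has {1,2,3,5,7,8,9}; box has {1,2,5,9} → only 4 remains.
(5,9) = 3: row 5 has {1,2,4,6,7,8,9}; col 9 has {1,2,4,5,6,9}; box has {1,2,4,5,9} → only 3 remains.
(6,7) = 6: row 6 has {1,2,4,8,9}; col 7 has {1,2,3,4,5,7,8,9}; box has {1,2,3,4,5,9} → only 6 remains.
(6,9) = 7: row 6 has {1,2,4,6,8,9}; col 9 has {1,2,3,4,5,6,9}; box has {1,2,3,4,5,6,9} → only 7 remains.
(4,5) = 3: row 4 has {1,2,4,5,6,7,9}; col 5 has {1,2,4,6,7,8,9}; box has {1,2,4,6,7,8,9} → only 3 remains.
(4,9) = 8: row 4 has {1,2,3,4,5,6,7,9}; col 9 has {1,2,3,4,5,6,7,9}; box has {1,2,3,4,5,6,7,9} → only 8 remains.
(5,3) = 5: row 5 has {1,2,3,4,6,7,8,9}; col 3 has {1,2,4,6,7,8,9}; box has {1,2,4,6,7,8,9} → only 5 remains.

625978413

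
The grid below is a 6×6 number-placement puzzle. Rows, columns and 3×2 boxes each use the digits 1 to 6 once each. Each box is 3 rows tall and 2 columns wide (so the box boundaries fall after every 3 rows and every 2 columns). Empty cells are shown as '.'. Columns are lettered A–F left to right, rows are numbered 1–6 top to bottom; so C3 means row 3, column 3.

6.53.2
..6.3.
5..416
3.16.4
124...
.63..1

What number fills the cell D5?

5

E1 = 4: row 1 has {2,3,5,6}; col 5 has {1,3}; box has {1,2,3,6} → only 4 remains.
F2 = 5: row 2 has {3,6}; col 6 has {1,2,4,6}; box has {1,2,3,4,6} → only 5 remains.
B3 = 3: row 3 has {1,4,5,6}; col 2 has {2,6}; box has {5,6} → only 3 remains.
C3 = 2: row 3 has {1,3,4,5,6}; col 3 has {1,3,4,5,6}; box has {3,4,5,6} → only 2 remains.
B4 = 5: row 4 has {1,3,4,6}; col 2 has {2,3,6}; box has {1,2,3,6} → only 5 remains.
E4 = 2: row 4 has {1,3,4,5,6}; col 5 has {1,3,4}; box has {1,4} → only 2 remains.
D5 = 5: row 5 has {1,2,4}; col 4 has {3,4,6}; box has {1,3,4,6} → only 5 remains.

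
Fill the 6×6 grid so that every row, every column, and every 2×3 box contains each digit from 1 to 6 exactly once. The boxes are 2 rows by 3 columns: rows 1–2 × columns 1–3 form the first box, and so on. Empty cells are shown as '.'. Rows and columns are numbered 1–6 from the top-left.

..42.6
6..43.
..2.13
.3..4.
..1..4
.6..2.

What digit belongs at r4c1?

r1c5 = 5 (sole candidate).
r2c3 = 5 (sole candidate).
r2c6 = 1 (sole candidate).
r4c3 = 6 (sole candidate).
r4c4 = 5 (sole candidate).
r4c6 = 2 (sole candidate).
r5c5 = 6 (sole candidate).
r6c3 = 3 (sole candidate).
r6c4 = 1 (sole candidate).
r6c6 = 5 (sole candidate).
r1c2 = 1 (sole candidate).
r2c2 = 2 (sole candidate).
r3c4 = 6 (sole candidate).
r4c1 = 1: row 4 has {2,3,4,5,6}; col 1 has {6}; box has {2,3,6} → only 1 remains.

1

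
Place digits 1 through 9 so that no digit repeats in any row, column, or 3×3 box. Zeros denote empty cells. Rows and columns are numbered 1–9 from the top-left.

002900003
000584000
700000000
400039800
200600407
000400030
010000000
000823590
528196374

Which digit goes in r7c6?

r7c4 = 7: row 7 has {1}; col 4 has {1,4,5,6,8,9}; box has {1,2,3,6,8,9} → only 7 remains.
r7c6 = 5: row 7 has {1,7}; col 6 has {3,4,6,9}; box has {1,2,3,6,7,8,9} → only 5 remains.

5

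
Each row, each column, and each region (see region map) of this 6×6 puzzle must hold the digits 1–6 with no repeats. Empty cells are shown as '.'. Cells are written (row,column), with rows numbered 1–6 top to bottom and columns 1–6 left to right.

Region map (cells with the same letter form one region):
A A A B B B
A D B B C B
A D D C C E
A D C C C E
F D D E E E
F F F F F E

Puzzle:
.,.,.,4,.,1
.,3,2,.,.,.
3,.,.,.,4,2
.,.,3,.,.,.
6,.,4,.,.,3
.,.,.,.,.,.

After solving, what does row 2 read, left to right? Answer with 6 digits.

(1,5) = 3: in row 1, 3 can only go here (every other open cell in that row sees a 3).
(2,1) = 4: in row 2, 4 can only go here (every other open cell in that row sees a 4).
(2,5) = 1: in row 2, 1 can only go here (every other open cell in that row sees a 1).
(5,5) = 5: row 5 has {3,4,6}; col 5 has {1,3,4}; region has {2,3} → only 5 remains.
(6,5) = 2: row 6 has {}; col 5 has {1,3,4,5}; region has {6} → only 2 remains.
(4,5) = 6: row 4 has {3}; col 5 has {1,2,3,4,5}; region has {1,3,4} → only 6 remains.
(4,6) = 4: row 4 has {3,6}; col 6 has {1,2,3}; region has {2,3,5} → only 4 remains.
(5,4) = 1: row 5 has {3,4,5,6}; col 4 has {4}; region has {2,3,4,5} → only 1 remains.
(6,6) = 6: row 6 has {2}; col 6 has {1,2,3,4}; region has {1,2,3,4,5} → only 6 remains.
(2,6) = 5: row 2 has {1,2,3,4}; col 6 has {1,2,3,4,6}; region has {1,2,3,4} → only 5 remains.
(3,4) = 5: row 3 has {2,3,4}; col 4 has {1,4}; region has {1,3,4,6} → only 5 remains.
(4,4) = 2: row 4 has {3,4,6}; col 4 has {1,4,5}; region has {1,3,4,5,6} → only 2 remains.
(5,2) = 2: row 5 has {1,3,4,5,6}; col 2 has {3}; region has {3,4} → only 2 remains.
(6,4) = 3: row 6 has {2,6}; col 4 has {1,2,4,5}; region has {2,6} → only 3 remains.
(2,4) = 6: row 2 has {1,2,3,4,5}; col 4 has {1,2,3,4,5}; region has {1,2,3,4,5} → only 6 remains.

432615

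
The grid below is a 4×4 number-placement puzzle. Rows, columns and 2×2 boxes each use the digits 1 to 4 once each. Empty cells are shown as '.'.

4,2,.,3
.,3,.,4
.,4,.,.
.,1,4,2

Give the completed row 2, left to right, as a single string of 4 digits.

1324

R1C3 = 1: row 1 has {2,3,4}; col 3 has {4}; box has {3,4} → only 1 remains.
R2C1 = 1: row 2 has {3,4}; col 1 has {4}; box has {2,3,4} → only 1 remains.
R2C3 = 2: row 2 has {1,3,4}; col 3 has {1,4}; box has {1,3,4} → only 2 remains.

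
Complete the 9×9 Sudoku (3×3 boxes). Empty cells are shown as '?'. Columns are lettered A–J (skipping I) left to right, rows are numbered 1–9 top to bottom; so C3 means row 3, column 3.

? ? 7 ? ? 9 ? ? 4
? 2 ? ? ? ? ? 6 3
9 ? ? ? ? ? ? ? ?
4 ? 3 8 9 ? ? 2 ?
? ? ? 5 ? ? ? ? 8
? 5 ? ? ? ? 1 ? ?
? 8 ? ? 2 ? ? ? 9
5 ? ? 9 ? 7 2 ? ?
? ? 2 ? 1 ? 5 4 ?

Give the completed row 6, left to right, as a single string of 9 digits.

859642137

G1 = 8 (sole candidate).
G3 = 7 (sole candidate).
G4 = 6 (sole candidate).
J6 = 7: row 6 has {1,5}; col 9 has {3,4,8,9}; box has {1,2,6,8} → only 7 remains.
G7 = 3 (sole candidate).
J9 = 6 (sole candidate).
G2 = 9 (sole candidate).
F4 = 1 (sole candidate).
J4 = 5 (sole candidate).
G5 = 4 (sole candidate).
J8 = 1 (sole candidate).
D9 = 3 (sole candidate).
F9 = 8 (sole candidate).
J3 = 2 (sole candidate).
B4 = 7 (sole candidate).
H7 = 7 (sole candidate).
H8 = 8 (sole candidate).
A9 = 7 (sole candidate).
B9 = 9 (sole candidate).
D1 = 2 (hidden single in row 1).
E5 = 7 (hidden single in row 5).
D2 = 7 (hidden single in row 2).
F7 = 5 (hidden single in row 7).
F2 = 4 (sole candidate).
B8 = 3 (hidden single in row 8).
A1 = 3 (hidden single in column 1).
B3 = 4 (hidden single in column 2).
D3 = 1 (hidden single in column 4).
H3 = 5 (sole candidate).
H1 = 1 (sole candidate).
B1 = 6 (sole candidate).
E1 = 5 (sole candidate).
E2 = 8 (sole candidate).
C3 = 8 (sole candidate).
B5 = 1 (sole candidate).
A2 = 1 (sole candidate).
C2 = 5 (sole candidate).
A7 = 6 (sole candidate).
D7 = 4 (sole candidate).
C8 = 4 (sole candidate).
E8 = 6 (sole candidate).
E3 = 3 (sole candidate).
F3 = 6 (sole candidate).
A5 = 2 (sole candidate).
F5 = 3 (sole candidate).
H5 = 9 (sole candidate).
A6 = 8: row 6 has {1,5,7}; col 1 has {1,2,3,4,5,6,7,9}; box has {1,2,3,4,5,7} → only 8 remains.
D6 = 6: row 6 has {1,5,7,8}; col 4 has {1,2,3,4,5,7,8,9}; box has {1,3,5,7,8,9} → only 6 remains.
E6 = 4: row 6 has {1,5,6,7,8}; col 5 has {1,2,3,5,6,7,8,9}; box has {1,3,5,6,7,8,9} → only 4 remains.
F6 = 2: row 6 has {1,4,5,6,7,8}; col 6 has {1,3,4,5,6,7,8,9}; box has {1,3,4,5,6,7,8,9} → only 2 remains.
H6 = 3: row 6 has {1,2,4,5,6,7,8}; col 8 has {1,2,4,5,6,7,8,9}; box has {1,2,4,5,6,7,8,9} → only 3 remains.
C7 = 1 (sole candidate).
C5 = 6 (sole candidate).
C6 = 9: row 6 has {1,2,3,4,5,6,7,8}; col 3 has {1,2,3,4,5,6,7,8}; box has {1,2,3,4,5,6,7,8} → only 9 remains.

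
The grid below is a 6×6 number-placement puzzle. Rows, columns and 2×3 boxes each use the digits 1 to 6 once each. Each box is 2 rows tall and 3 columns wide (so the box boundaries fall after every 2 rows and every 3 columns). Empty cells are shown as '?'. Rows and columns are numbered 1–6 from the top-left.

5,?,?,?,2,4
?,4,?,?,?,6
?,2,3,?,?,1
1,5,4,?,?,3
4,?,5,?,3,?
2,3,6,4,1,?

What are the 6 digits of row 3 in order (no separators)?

623541

r1c3 = 1 (sole candidate).
r1c4 = 3 (sole candidate).
r2c1 = 3 (sole candidate).
r2c3 = 2 (sole candidate).
r2c5 = 5 (sole candidate).
r3c1 = 6: row 3 has {1,2,3}; col 1 has {1,2,3,4,5}; box has {1,2,3,4,5} → only 6 remains.
r3c4 = 5: row 3 has {1,2,3,6}; col 4 has {3,4}; box has {1,3} → only 5 remains.
r3c5 = 4: row 3 has {1,2,3,5,6}; col 5 has {1,2,3,5}; box has {1,3,5} → only 4 remains.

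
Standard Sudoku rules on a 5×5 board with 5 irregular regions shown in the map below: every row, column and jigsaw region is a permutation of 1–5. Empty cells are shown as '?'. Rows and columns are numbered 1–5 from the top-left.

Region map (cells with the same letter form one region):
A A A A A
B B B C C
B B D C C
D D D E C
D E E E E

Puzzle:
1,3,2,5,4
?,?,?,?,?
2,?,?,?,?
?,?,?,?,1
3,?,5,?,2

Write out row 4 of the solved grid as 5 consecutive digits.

R4C3 = 4: row 4 has {1}; col 3 has {2,5}; region has {3} → only 4 remains.
R4C4 = 3: row 4 has {1,4}; col 4 has {5}; region has {2,5} → only 3 remains.
R3C3 = 1: row 3 has {2}; col 3 has {2,4,5}; region has {3,4} → only 1 remains.
R3C4 = 4: row 3 has {1,2}; col 4 has {3,5}; region has {1} → only 4 remains.
R4C1 = 5: row 4 has {1,3,4}; col 1 has {1,2,3}; region has {1,3,4} → only 5 remains.
R4C2 = 2: row 4 has {1,3,4,5}; col 2 has {3}; region has {1,3,4,5} → only 2 remains.

52431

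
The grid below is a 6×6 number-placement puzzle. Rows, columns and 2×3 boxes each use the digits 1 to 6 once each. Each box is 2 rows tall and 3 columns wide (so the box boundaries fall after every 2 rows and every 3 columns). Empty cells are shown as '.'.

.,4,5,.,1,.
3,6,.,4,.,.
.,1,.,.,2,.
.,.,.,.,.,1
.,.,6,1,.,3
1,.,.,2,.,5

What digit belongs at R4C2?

5

R1C1 = 2: row 1 has {1,4,5}; col 1 has {1,3}; box has {3,4,5,6} → only 2 remains.
R1C6 = 6: row 1 has {1,2,4,5}; col 6 has {1,3,5}; box has {1,4} → only 6 remains.
R2C3 = 1: row 2 has {3,4,6}; col 3 has {5,6}; box has {2,3,4,5,6} → only 1 remains.
R2C5 = 5: row 2 has {1,3,4,6}; col 5 has {1,2}; box has {1,4,6} → only 5 remains.
R2C6 = 2: row 2 has {1,3,4,5,6}; col 6 has {1,3,5,6}; box has {1,4,5,6} → only 2 remains.
R3C6 = 4: row 3 has {1,2}; col 6 has {1,2,3,5,6}; box has {1,2} → only 4 remains.
R5C5 = 4: row 5 has {1,3,6}; col 5 has {1,2,5}; box has {1,2,3,5} → only 4 remains.
R6C2 = 3: row 6 has {1,2,5}; col 2 has {1,4,6}; box has {1,6} → only 3 remains.
R6C3 = 4: row 6 has {1,2,3,5}; col 3 has {1,5,6}; box has {1,3,6} → only 4 remains.
R6C5 = 6: row 6 has {1,2,3,4,5}; col 5 has {1,2,4,5}; box has {1,2,3,4,5} → only 6 remains.
R1C4 = 3: row 1 has {1,2,4,5,6}; col 4 has {1,2,4}; box has {1,2,4,5,6} → only 3 remains.
R3C3 = 3: row 3 has {1,2,4}; col 3 has {1,4,5,6}; box has {1} → only 3 remains.
R4C3 = 2: row 4 has {1}; col 3 has {1,3,4,5,6}; box has {1,3} → only 2 remains.
R4C5 = 3: row 4 has {1,2}; col 5 has {1,2,4,5,6}; box has {1,2,4} → only 3 remains.
R5C1 = 5: row 5 has {1,3,4,6}; col 1 has {1,2,3}; box has {1,3,4,6} → only 5 remains.
R5C2 = 2: row 5 has {1,3,4,5,6}; col 2 has {1,3,4,6}; box has {1,3,4,5,6} → only 2 remains.
R3C1 = 6: row 3 has {1,2,3,4}; col 1 has {1,2,3,5}; box has {1,2,3} → only 6 remains.
R3C4 = 5: row 3 has {1,2,3,4,6}; col 4 has {1,2,3,4}; box has {1,2,3,4} → only 5 remains.
R4C1 = 4: row 4 has {1,2,3}; col 1 has {1,2,3,5,6}; box has {1,2,3,6} → only 4 remains.
R4C2 = 5: row 4 has {1,2,3,4}; col 2 has {1,2,3,4,6}; box has {1,2,3,4,6} → only 5 remains.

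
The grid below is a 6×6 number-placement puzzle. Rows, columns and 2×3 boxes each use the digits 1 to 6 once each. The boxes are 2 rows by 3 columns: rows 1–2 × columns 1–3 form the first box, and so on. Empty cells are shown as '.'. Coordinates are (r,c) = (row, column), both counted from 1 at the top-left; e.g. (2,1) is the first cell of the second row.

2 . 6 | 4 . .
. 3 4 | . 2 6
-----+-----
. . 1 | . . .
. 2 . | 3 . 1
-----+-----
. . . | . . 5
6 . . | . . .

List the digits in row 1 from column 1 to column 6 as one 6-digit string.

216453

(1,6) = 3: row 1 has {2,4,6}; col 6 has {1,5,6}; box has {2,4,6} → only 3 remains.
(4,3) = 5 (sole candidate).
(4,1) = 4 (sole candidate).
(4,5) = 6 (sole candidate).
(3,1) = 3 (sole candidate).
(3,2) = 6 (sole candidate).
(5,1) = 1 (sole candidate).
(5,2) = 4 (sole candidate).
(5,5) = 3 (sole candidate).
(6,2) = 5 (sole candidate).
(1,2) = 1: row 1 has {2,3,4,6}; col 2 has {2,3,4,5,6}; box has {2,3,4,6} → only 1 remains.
(1,5) = 5: row 1 has {1,2,3,4,6}; col 5 has {2,3,6}; box has {2,3,4,6} → only 5 remains.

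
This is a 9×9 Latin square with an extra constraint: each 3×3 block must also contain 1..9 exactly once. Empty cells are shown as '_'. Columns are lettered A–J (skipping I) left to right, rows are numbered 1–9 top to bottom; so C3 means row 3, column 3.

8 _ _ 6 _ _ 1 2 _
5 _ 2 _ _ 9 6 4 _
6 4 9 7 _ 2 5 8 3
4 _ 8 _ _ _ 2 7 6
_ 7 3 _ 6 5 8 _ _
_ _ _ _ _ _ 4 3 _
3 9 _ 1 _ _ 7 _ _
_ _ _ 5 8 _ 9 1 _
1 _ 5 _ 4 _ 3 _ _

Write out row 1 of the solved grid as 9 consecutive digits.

B1 = 3: row 1 has {1,2,6,8}; col 2 has {4,7,9}; box has {2,4,5,6,8,9} → only 3 remains.
C1 = 7: row 1 has {1,2,3,6,8}; col 3 has {2,3,5,8,9}; box has {2,3,4,5,6,8,9} → only 7 remains.
E1 = 5: row 1 has {1,2,3,6,7,8}; col 5 has {4,6,8}; box has {2,6,7,9} → only 5 remains.
F1 = 4: row 1 has {1,2,3,5,6,7,8}; col 6 has {2,5,9}; box has {2,5,6,7,9} → only 4 remains.
J1 = 9: row 1 has {1,2,3,4,5,6,7,8}; col 9 has {3,6}; box has {1,2,3,4,5,6,8} → only 9 remains.

837654129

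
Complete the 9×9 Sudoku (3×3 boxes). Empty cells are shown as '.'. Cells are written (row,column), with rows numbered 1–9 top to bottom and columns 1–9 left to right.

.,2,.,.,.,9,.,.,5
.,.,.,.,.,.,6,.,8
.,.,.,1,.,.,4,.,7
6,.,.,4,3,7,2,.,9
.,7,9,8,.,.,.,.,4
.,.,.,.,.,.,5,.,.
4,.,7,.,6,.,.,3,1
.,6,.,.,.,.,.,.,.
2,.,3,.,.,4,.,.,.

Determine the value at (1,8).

1

(1,8) = 1: row 1 has {2,5,9}; col 8 has {3}; box has {4,5,6,7,8} → only 1 remains.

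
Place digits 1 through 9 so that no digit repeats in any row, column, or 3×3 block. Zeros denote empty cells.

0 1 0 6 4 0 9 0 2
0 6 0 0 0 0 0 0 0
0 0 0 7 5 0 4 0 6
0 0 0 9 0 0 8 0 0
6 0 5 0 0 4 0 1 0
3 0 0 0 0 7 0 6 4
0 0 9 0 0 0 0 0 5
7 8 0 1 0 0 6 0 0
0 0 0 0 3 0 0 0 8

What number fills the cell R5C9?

R3C6 = 1: in row 3, 1 can only go here (every other open cell in that row sees a 1).
R6C2 = 9: in row 6, 9 can only go here (every other open cell in that row sees a 9).
R3C1 = 9: in row 3, 9 can only go here (every other open cell in that row sees a 9).
R5C9 = 9: in row 5, 9 can only go here (every other open cell in that row sees a 9).

9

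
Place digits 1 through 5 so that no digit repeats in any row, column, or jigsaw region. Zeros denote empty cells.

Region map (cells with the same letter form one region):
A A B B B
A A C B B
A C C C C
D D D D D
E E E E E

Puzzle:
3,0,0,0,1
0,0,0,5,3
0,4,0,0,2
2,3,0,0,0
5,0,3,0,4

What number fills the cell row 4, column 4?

1

row 2, column 3 = 1 (sole candidate).
row 3, column 1 = 1 (sole candidate).
row 3, column 3 = 5 (sole candidate).
row 3, column 4 = 3 (sole candidate).
row 4, column 3 = 4 (sole candidate).
row 4, column 4 = 1: row 4 has {2,3,4}; col 4 has {3,5}; region has {2,3,4} → only 1 remains.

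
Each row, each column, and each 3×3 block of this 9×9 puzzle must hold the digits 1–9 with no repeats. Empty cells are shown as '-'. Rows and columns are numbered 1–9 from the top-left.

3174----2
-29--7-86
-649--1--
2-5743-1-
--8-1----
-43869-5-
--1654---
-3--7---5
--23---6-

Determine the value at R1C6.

6

R1C5 = 8 (sole candidate).
R1C8 = 9 (sole candidate).
R2C1 = 5 (sole candidate).
R2C4 = 1 (sole candidate).
R2C5 = 3 (sole candidate).
R2C7 = 4 (sole candidate).
R3C1 = 8 (sole candidate).
R3C5 = 2 (sole candidate).
R3C6 = 5 (sole candidate).
R4C2 = 9 (sole candidate).
R4C9 = 8 (sole candidate).
R5C2 = 7 (sole candidate).
R5C6 = 2 (sole candidate).
R6C1 = 1 (sole candidate).
R6C9 = 7 (sole candidate).
R7C2 = 8 (sole candidate).
R8C3 = 6 (sole candidate).
R8C4 = 2 (sole candidate).
R8C8 = 4 (sole candidate).
R9C2 = 5 (sole candidate).
R9C5 = 9 (sole candidate).
R9C9 = 1 (sole candidate).
R1C6 = 6: row 1 has {1,2,3,4,7,8,9}; col 6 has {2,3,4,5,7,9}; box has {1,2,3,4,5,7,8,9} → only 6 remains.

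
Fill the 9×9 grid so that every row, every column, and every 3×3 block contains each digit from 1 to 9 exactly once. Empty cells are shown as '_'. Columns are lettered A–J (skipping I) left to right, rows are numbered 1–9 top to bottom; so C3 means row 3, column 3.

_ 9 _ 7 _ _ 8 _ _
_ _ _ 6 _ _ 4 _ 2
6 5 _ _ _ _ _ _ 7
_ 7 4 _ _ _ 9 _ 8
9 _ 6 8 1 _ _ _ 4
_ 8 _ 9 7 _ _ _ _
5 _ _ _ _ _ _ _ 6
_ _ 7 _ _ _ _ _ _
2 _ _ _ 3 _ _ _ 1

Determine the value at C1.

H1 = 6: in row 1, 6 can only go here (every other open cell in that row sees a 6).
A2 = 7: in row 2, 7 can only go here (every other open cell in that row sees a 7).
F6 = 4: in row 6, 4 can only go here (every other open cell in that row sees a 4).
G6 = 6: in row 6, 6 can only go here (every other open cell in that row sees a 6).
A8 = 8: in column 1, 8 can only go here (every other open cell in that column sees an 8).
C9 = 9: row 9 has {1,2,3}; col 3 has {4,6,7}; box has {2,5,7,8} → only 9 remains.
A1 = 4: in column 1, 4 can only go here (every other open cell in that column sees a 4).
B5 = 2: in column 2, 2 can only go here (every other open cell in that column sees a 2).
H6 = 2: in row 6, 2 can only go here (every other open cell in that row sees a 2).
C6 = 5: in column 3, 5 can only go here (every other open cell in that column sees a 5).
J6 = 3: row 6 has {2,4,5,6,7,8,9}; col 9 has {1,2,4,6,7,8}; box has {2,4,6,8,9} → only 3 remains.
J1 = 5: row 1 has {4,6,7,8,9}; col 9 has {1,2,3,4,6,7,8}; box has {2,4,6,7,8} → only 5 remains.
A6 = 1: row 6 has {2,3,4,5,6,7,8,9}; col 1 has {2,4,5,6,7,8,9}; box has {2,4,5,6,7,8,9} → only 1 remains.
J8 = 9: row 8 has {7,8}; col 9 has {1,2,3,4,5,6,7,8}; box has {1,6} → only 9 remains.
E1 = 2: row 1 has {4,5,6,7,8,9}; col 5 has {1,3,7}; box has {6,7} → only 2 remains.
A4 = 3: row 4 has {4,7,8,9}; col 1 has {1,2,4,5,6,7,8,9}; box has {1,2,4,5,6,7,8,9} → only 3 remains.
C3 = 2: in row 3, 2 can only go here (every other open cell in that row sees a 2).
H4 = 1: in row 4, 1 can only go here (every other open cell in that row sees a 1).
F5 = 3: in row 5, 3 can only go here (every other open cell in that row sees a 3).
F1 = 1: row 1 has {2,4,5,6,7,8,9}; col 6 has {3,4}; box has {2,6,7} → only 1 remains.
C1 = 3: row 1 has {1,2,4,5,6,7,8,9}; col 3 has {2,4,5,6,7,9}; box has {2,4,5,6,7,9} → only 3 remains.

3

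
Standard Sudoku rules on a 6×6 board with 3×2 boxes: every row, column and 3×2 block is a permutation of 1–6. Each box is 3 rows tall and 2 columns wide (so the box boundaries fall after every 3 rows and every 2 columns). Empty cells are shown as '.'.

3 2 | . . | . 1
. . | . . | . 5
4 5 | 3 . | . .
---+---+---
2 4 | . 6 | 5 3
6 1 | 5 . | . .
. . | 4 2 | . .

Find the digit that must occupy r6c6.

r1c3 = 6: row 1 has {1,2,3}; col 3 has {3,4,5}; box has {3} → only 6 remains.
r1c5 = 4: row 1 has {1,2,3,6}; col 5 has {5}; box has {1,5} → only 4 remains.
r2c1 = 1: row 2 has {5}; col 1 has {2,3,4,6}; box has {2,3,4,5} → only 1 remains.
r2c2 = 6: row 2 has {1,5}; col 2 has {1,2,4,5}; box has {1,2,3,4,5} → only 6 remains.
r2c3 = 2: row 2 has {1,5,6}; col 3 has {3,4,5,6}; box has {3,6} → only 2 remains.
r2c4 = 4: row 2 has {1,2,5,6}; col 4 has {2,6}; box has {2,3,6} → only 4 remains.
r2c5 = 3: row 2 has {1,2,4,5,6}; col 5 has {4,5}; box has {1,4,5} → only 3 remains.
r3c4 = 1: row 3 has {3,4,5}; col 4 has {2,4,6}; box has {2,3,4,6} → only 1 remains.
r4c3 = 1: row 4 has {2,3,4,5,6}; col 3 has {2,3,4,5,6}; box has {2,4,5,6} → only 1 remains.
r5c4 = 3: row 5 has {1,5,6}; col 4 has {1,2,4,6}; box has {1,2,4,5,6} → only 3 remains.
r5c5 = 2: row 5 has {1,3,5,6}; col 5 has {3,4,5}; box has {3,5} → only 2 remains.
r5c6 = 4: row 5 has {1,2,3,5,6}; col 6 has {1,3,5}; box has {2,3,5} → only 4 remains.
r6c1 = 5: row 6 has {2,4}; col 1 has {1,2,3,4,6}; box has {1,2,4,6} → only 5 remains.
r6c2 = 3: row 6 has {2,4,5}; col 2 has {1,2,4,5,6}; box has {1,2,4,5,6} → only 3 remains.
r6c6 = 6: row 6 has {2,3,4,5}; col 6 has {1,3,4,5}; box has {2,3,4,5} → only 6 remains.

6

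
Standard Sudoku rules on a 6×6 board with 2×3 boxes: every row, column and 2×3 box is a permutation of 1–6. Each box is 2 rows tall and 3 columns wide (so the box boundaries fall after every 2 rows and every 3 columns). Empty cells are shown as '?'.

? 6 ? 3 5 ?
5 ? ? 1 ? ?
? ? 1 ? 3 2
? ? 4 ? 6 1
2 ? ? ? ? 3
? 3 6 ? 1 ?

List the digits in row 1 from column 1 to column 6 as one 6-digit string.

162354

r1c3 = 2: row 1 has {3,5,6}; col 3 has {1,4,6}; box has {5,6} → only 2 remains.
r1c6 = 4: row 1 has {2,3,5,6}; col 6 has {1,2,3}; box has {1,3,5} → only 4 remains.
r2c2 = 4: row 2 has {1,5}; col 2 has {3,6}; box has {2,5,6} → only 4 remains.
r2c3 = 3: row 2 has {1,4,5}; col 3 has {1,2,4,6}; box has {2,4,5,6} → only 3 remains.
r2c5 = 2: row 2 has {1,3,4,5}; col 5 has {1,3,5,6}; box has {1,3,4,5} → only 2 remains.
r2c6 = 6: row 2 has {1,2,3,4,5}; col 6 has {1,2,3,4}; box has {1,2,3,4,5} → only 6 remains.
r3c1 = 6: row 3 has {1,2,3}; col 1 has {2,5}; box has {1,4} → only 6 remains.
r3c2 = 5: row 3 has {1,2,3,6}; col 2 has {3,4,6}; box has {1,4,6} → only 5 remains.
r3c4 = 4: row 3 has {1,2,3,5,6}; col 4 has {1,3}; box has {1,2,3,6} → only 4 remains.
r4c1 = 3: row 4 has {1,4,6}; col 1 has {2,5,6}; box has {1,4,5,6} → only 3 remains.
r4c2 = 2: row 4 has {1,3,4,6}; col 2 has {3,4,5,6}; box has {1,3,4,5,6} → only 2 remains.
r4c4 = 5: row 4 has {1,2,3,4,6}; col 4 has {1,3,4}; box has {1,2,3,4,6} → only 5 remains.
r5c2 = 1: row 5 has {2,3}; col 2 has {2,3,4,5,6}; box has {2,3,6} → only 1 remains.
r5c3 = 5: row 5 has {1,2,3}; col 3 has {1,2,3,4,6}; box has {1,2,3,6} → only 5 remains.
r5c4 = 6: row 5 has {1,2,3,5}; col 4 has {1,3,4,5}; box has {1,3} → only 6 remains.
r5c5 = 4: row 5 has {1,2,3,5,6}; col 5 has {1,2,3,5,6}; box has {1,3,6} → only 4 remains.
r6c1 = 4: row 6 has {1,3,6}; col 1 has {2,3,5,6}; box has {1,2,3,5,6} → only 4 remains.
r6c4 = 2: row 6 has {1,3,4,6}; col 4 has {1,3,4,5,6}; box has {1,3,4,6} → only 2 remains.
r6c6 = 5: row 6 has {1,2,3,4,6}; col 6 has {1,2,3,4,6}; box has {1,2,3,4,6} → only 5 remains.
r1c1 = 1: row 1 has {2,3,4,5,6}; col 1 has {2,3,4,5,6}; box has {2,3,4,5,6} → only 1 remains.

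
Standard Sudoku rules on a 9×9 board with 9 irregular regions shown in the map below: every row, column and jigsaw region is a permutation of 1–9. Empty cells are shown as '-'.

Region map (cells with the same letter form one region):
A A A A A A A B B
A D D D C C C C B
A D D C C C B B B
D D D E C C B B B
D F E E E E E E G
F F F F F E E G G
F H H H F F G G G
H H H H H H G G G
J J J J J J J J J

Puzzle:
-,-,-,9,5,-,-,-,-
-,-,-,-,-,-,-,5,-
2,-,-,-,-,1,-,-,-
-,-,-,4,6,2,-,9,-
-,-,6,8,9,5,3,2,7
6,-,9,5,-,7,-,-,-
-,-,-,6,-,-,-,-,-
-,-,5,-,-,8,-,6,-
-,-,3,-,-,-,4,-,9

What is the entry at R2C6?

9

R6C7 = 1: row 6 has {5,6,7,9}; col 7 has {3,4}; region has {2,3,4,5,6,7,8,9} → only 1 remains.
R9C6 = 6: row 9 has {3,4,9}; col 6 has {1,2,5,7,8}; region has {3,4,9} → only 6 remains.
R1C9 = 2: in row 1, 2 can only go here (every other open cell in that row sees a 2).
R3C2 = 9: in row 3, 9 can only go here (every other open cell in that row sees a 9).
R7C7 = 9: in row 7, 9 can only go here (every other open cell in that row sees a 9).
R8C7 = 2: row 8 has {5,6,8}; col 7 has {1,3,4,9}; region has {6,7,9} → only 2 remains.
R2C6 = 9: in row 2, 9 can only go here (every other open cell in that row sees a 9).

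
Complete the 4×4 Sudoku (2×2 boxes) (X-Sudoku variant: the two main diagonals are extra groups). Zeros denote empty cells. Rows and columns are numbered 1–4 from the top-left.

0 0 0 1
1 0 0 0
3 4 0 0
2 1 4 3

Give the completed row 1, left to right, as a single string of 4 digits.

row 1, column 1 = 4: row 1 has {1}; col 1 has {1,2,3}; box has {1}; main diagonal has {3} → only 4 remains.
row 2, column 2 = 2 (sole candidate).
row 2, column 3 = 3 (sole candidate).
row 2, column 4 = 4 (sole candidate).
row 3, column 3 = 1 (sole candidate).
row 3, column 4 = 2 (sole candidate).
row 1, column 2 = 3: row 1 has {1,4}; col 2 has {1,2,4}; box has {1,2,4} → only 3 remains.
row 1, column 3 = 2: row 1 has {1,3,4}; col 3 has {1,3,4}; box has {1,3,4} → only 2 remains.

4321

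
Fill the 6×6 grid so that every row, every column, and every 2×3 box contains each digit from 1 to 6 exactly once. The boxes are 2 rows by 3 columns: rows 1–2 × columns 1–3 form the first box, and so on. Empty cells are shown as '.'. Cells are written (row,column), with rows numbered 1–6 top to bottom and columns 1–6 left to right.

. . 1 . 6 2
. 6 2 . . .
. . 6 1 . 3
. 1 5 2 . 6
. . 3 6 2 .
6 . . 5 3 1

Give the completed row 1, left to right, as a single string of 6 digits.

(4,5) = 4 (sole candidate).
(5,6) = 4 (sole candidate).
(6,3) = 4 (sole candidate).
(2,6) = 5 (sole candidate).
(3,5) = 5 (sole candidate).
(4,1) = 3 (sole candidate).
(5,2) = 5 (sole candidate).
(6,2) = 2 (sole candidate).
(2,1) = 4 (sole candidate).
(2,4) = 3 (sole candidate).
(2,5) = 1 (sole candidate).
(3,1) = 2 (sole candidate).
(3,2) = 4 (sole candidate).
(5,1) = 1 (sole candidate).
(1,1) = 5: row 1 has {1,2,6}; col 1 has {1,2,3,4,6}; box has {1,2,4,6} → only 5 remains.
(1,2) = 3: row 1 has {1,2,5,6}; col 2 has {1,2,4,5,6}; box has {1,2,4,5,6} → only 3 remains.
(1,4) = 4: row 1 has {1,2,3,5,6}; col 4 has {1,2,3,5,6}; box has {1,2,3,5,6} → only 4 remains.

531462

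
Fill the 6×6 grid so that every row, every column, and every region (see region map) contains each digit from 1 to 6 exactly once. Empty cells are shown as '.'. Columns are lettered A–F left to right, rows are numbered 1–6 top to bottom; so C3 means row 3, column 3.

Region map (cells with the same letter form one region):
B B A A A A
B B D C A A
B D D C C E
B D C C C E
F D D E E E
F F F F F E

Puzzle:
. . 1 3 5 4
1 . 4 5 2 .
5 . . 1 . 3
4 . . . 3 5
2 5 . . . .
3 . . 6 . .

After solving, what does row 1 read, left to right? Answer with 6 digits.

A1 = 6: row 1 has {1,3,4,5}; col 1 has {1,2,3,4,5}; region has {1,4,5} → only 6 remains.
B1 = 2: row 1 has {1,3,4,5,6}; col 2 has {5}; region has {1,4,5,6} → only 2 remains.

621354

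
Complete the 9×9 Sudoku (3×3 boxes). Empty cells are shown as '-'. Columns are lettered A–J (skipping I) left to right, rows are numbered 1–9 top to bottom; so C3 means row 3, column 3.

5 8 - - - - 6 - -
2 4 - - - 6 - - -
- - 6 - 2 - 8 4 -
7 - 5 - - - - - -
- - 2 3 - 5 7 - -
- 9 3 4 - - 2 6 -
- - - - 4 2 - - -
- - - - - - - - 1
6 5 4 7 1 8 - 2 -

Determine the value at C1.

7

J1 = 2 (hidden single in row 1).
F1 = 4 (hidden single in row 1).
D4 = 2 (hidden single in row 4).
J6 = 5 (hidden single in row 6).
D3 = 5 (hidden single in row 3).
B8 = 2 (hidden single in row 8).
G8 = 4 (hidden single in row 8).
J4 = 4 (hidden single in row 4).
A5 = 4 (hidden single in row 5).
D2 = 8 (hidden single in column 4).
D1 = 1 (hidden single in column 4).
E8 = 5 (hidden single in column 5).
D8 = 6 (hidden single in row 8).
D7 = 9 (sole candidate).
F8 = 3 (sole candidate).
J7 = 6 (hidden single in row 7).
J5 = 8 (hidden single in column 9).
E4 = 8 (hidden single in row 4).
E6 = 7 (sole candidate).
F6 = 1 (sole candidate).
F4 = 9 (sole candidate).
E5 = 6 (sole candidate).
A6 = 8 (sole candidate).
A8 = 9 (sole candidate).
F3 = 7 (sole candidate).
B5 = 1 (sole candidate).
H5 = 9 (sole candidate).
B3 = 3 (sole candidate).
J3 = 9 (sole candidate).
B4 = 6 (sole candidate).
B7 = 7 (sole candidate).
C8 = 8 (sole candidate).
H8 = 7 (sole candidate).
J9 = 3 (sole candidate).
H1 = 3 (sole candidate).
J2 = 7 (sole candidate).
A3 = 1 (sole candidate).
H4 = 1 (sole candidate).
A7 = 3 (sole candidate).
C7 = 1 (sole candidate).
G7 = 5 (sole candidate).
H7 = 8 (sole candidate).
G9 = 9 (sole candidate).
E1 = 9 (sole candidate).
C2 = 9 (sole candidate).
E2 = 3 (sole candidate).
G2 = 1 (sole candidate).
H2 = 5 (sole candidate).
G4 = 3 (sole candidate).
C1 = 7: row 1 has {1,2,3,4,5,6,8,9}; col 3 has {1,2,3,4,5,6,8,9}; box has {1,2,3,4,5,6,8,9} → only 7 remains.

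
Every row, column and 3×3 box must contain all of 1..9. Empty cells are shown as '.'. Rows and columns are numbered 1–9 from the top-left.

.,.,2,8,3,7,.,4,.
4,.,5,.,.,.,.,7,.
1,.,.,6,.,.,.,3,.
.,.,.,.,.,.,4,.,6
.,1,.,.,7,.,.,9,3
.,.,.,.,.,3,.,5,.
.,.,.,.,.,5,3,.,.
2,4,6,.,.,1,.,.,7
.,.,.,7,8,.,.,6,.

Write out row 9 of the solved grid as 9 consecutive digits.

351782964

row 8, column 5 = 9: row 8 has {1,2,4,6,7}; col 5 has {3,7,8}; box has {1,5,7,8} → only 9 remains.
row 8, column 8 = 8: row 8 has {1,2,4,6,7,9}; col 8 has {3,4,5,6,7,9}; box has {3,6,7} → only 8 remains.
row 8, column 4 = 3: row 8 has {1,2,4,6,7,8,9}; col 4 has {6,7,8}; box has {1,5,7,8,9} → only 3 remains.
row 8, column 7 = 5: row 8 has {1,2,3,4,6,7,8,9}; col 7 has {3,4}; box has {3,6,7,8} → only 5 remains.
row 1, column 9 = 5: in row 1, 5 can only go here (every other open cell in that row sees a 5).
row 1, column 7 = 1: in row 1, 1 can only go here (every other open cell in that row sees a 1).
row 2, column 2 = 3: in row 2, 3 can only go here (every other open cell in that row sees a 3).
row 2, column 7 = 6: in row 2, 6 can only go here (every other open cell in that row sees a 6).
row 2, column 9 = 8: in row 2, 8 can only go here (every other open cell in that row sees an 8).
row 3, column 5 = 5: in row 3, 5 can only go here (every other open cell in that row sees a 5).
row 3, column 6 = 4: in row 3, 4 can only go here (every other open cell in that row sees a 4).
row 9, column 6 = 2: row 9 has {6,7,8}; col 6 has {1,3,4,5,7}; box has {1,3,5,7,8,9} → only 2 remains.
row 9, column 7 = 9: row 9 has {2,6,7,8}; col 7 has {1,3,4,5,6}; box has {3,5,6,7,8} → only 9 remains.
row 2, column 6 = 9: row 2 has {3,4,5,6,7,8}; col 6 has {1,2,3,4,5,7}; box has {3,4,5,6,7,8} → only 9 remains.
row 3, column 7 = 2: row 3 has {1,3,4,5,6}; col 7 has {1,3,4,5,6,9}; box has {1,3,4,5,6,7,8} → only 2 remains.
row 3, column 9 = 9: row 3 has {1,2,3,4,5,6}; col 9 has {3,5,6,7,8}; box has {1,2,3,4,5,6,7,8} → only 9 remains.
row 4, column 6 = 8: row 4 has {4,6}; col 6 has {1,2,3,4,5,7,9}; box has {3,7} → only 8 remains.
row 5, column 6 = 6: row 5 has {1,3,7,9}; col 6 has {1,2,3,4,5,7,8,9}; box has {3,7,8} → only 6 remains.
row 5, column 7 = 8: row 5 has {1,3,6,7,9}; col 7 has {1,2,3,4,5,6,9}; box has {3,4,5,6,9} → only 8 remains.
row 6, column 7 = 7: row 6 has {3,5}; col 7 has {1,2,3,4,5,6,8,9}; box has {3,4,5,6,8,9} → only 7 remains.
row 7, column 4 = 4: row 7 has {3,5}; col 4 has {3,6,7,8}; box has {1,2,3,5,7,8,9} → only 4 remains.
row 7, column 5 = 6: row 7 has {3,4,5}; col 5 has {3,5,7,8,9}; box has {1,2,3,4,5,7,8,9} → only 6 remains.
row 9, column 2 = 5: row 9 has {2,6,7,8,9}; col 2 has {1,3,4}; box has {2,4,6} → only 5 remains.
row 5, column 1 = 5: row 5 has {1,3,6,7,8,9}; col 1 has {1,2,4}; box has {1} → only 5 remains.
row 5, column 3 = 4: row 5 has {1,3,5,6,7,8,9}; col 3 has {2,5,6}; box has {1,5} → only 4 remains.
row 5, column 4 = 2: row 5 has {1,3,4,5,6,7,8,9}; col 4 has {3,4,6,7,8}; box has {3,6,7,8} → only 2 remains.
row 9, column 1 = 3: row 9 has {2,5,6,7,8,9}; col 1 has {1,2,4,5}; box has {2,4,5,6} → only 3 remains.
row 9, column 3 = 1: row 9 has {2,3,5,6,7,8,9}; col 3 has {2,4,5,6}; box has {2,3,4,5,6} → only 1 remains.
row 9, column 9 = 4: row 9 has {1,2,3,5,6,7,8,9}; col 9 has {3,5,6,7,8,9}; box has {3,5,6,7,8,9} → only 4 remains.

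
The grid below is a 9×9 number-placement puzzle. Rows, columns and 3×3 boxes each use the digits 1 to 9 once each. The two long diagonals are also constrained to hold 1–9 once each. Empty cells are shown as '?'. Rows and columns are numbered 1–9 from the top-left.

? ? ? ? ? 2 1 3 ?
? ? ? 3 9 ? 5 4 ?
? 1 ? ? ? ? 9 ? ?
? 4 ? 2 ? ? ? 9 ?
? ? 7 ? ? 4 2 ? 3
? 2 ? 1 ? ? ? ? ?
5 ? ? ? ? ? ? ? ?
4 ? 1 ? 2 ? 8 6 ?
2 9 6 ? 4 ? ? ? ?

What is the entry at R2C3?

R2C6 = 1: in row 2, 1 can only go here (every other open cell in that row sees a 1).
R2C3 = 2: in column 3, 2 can only go here (every other open cell in that column sees a 2).

2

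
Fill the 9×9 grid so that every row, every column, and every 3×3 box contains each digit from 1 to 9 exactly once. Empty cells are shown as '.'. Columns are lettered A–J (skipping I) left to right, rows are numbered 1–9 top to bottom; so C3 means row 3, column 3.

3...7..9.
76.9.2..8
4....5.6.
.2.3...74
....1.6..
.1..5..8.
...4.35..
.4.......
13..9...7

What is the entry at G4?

1

G3 = 7 (hidden single in row 3).
G4 = 1: in row 4, 1 can only go here (every other open cell in that row sees a 1).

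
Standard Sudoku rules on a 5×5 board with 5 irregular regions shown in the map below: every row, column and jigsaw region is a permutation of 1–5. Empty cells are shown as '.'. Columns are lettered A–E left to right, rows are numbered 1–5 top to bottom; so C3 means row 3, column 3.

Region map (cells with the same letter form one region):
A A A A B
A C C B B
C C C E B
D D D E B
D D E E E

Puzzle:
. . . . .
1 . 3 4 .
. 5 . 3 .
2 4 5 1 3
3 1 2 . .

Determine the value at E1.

1

C1 = 4 (sole candidate).
B2 = 2 (sole candidate).
E2 = 5 (sole candidate).
A3 = 4 (sole candidate).
C3 = 1 (sole candidate).
E3 = 2 (sole candidate).
D5 = 5 (sole candidate).
E5 = 4 (sole candidate).
A1 = 5 (sole candidate).
B1 = 3 (sole candidate).
D1 = 2 (sole candidate).
E1 = 1: row 1 has {2,3,4,5}; col 5 has {2,3,4,5}; region has {2,3,4,5} → only 1 remains.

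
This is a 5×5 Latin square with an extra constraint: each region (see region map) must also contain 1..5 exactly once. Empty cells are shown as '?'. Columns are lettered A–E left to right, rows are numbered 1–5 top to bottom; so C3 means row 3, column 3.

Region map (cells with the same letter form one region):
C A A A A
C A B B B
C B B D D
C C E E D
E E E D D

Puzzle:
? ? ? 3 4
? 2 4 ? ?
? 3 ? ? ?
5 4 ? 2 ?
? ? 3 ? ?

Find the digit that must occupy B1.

1

C4 = 1: row 4 has {2,4,5}; col 3 has {3,4}; region has {2,3} → only 1 remains.
E4 = 3: row 4 has {1,2,4,5}; col 5 has {4}; region has {} → only 3 remains.
A5 = 4: row 5 has {3}; col 1 has {5}; region has {1,2,3} → only 4 remains.
B5 = 5: row 5 has {3,4}; col 2 has {2,3,4}; region has {1,2,3,4} → only 5 remains.
D5 = 1: row 5 has {3,4,5}; col 4 has {2,3}; region has {3} → only 1 remains.
E5 = 2: row 5 has {1,3,4,5}; col 5 has {3,4}; region has {1,3} → only 2 remains.
B1 = 1: row 1 has {3,4}; col 2 has {2,3,4,5}; region has {2,3,4} → only 1 remains.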